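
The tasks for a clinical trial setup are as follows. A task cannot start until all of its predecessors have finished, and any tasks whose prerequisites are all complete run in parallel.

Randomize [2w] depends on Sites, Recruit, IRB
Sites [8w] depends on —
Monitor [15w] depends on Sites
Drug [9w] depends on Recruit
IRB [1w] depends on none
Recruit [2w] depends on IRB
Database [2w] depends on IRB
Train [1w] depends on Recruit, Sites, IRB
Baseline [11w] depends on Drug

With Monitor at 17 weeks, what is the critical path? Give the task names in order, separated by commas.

As given, the longest chain is Sites→Monitor = 8+15 = 23, so the finish is 23 weeks.
Monitor is on the critical path; changing it to 17 makes that path 25 weeks.
That remains the longest chain; total 25 weeks.

Sites, Monitor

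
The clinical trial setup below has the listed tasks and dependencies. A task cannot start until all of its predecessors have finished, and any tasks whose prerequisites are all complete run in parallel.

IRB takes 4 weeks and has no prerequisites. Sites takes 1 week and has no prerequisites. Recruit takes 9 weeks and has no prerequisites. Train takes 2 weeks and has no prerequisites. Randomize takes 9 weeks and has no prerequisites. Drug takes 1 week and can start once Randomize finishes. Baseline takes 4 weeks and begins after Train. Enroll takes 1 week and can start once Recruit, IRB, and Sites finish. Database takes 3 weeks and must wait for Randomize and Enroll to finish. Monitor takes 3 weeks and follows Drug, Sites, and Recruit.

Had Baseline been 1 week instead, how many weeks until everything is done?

13

Actual critical path: Recruit→Enroll→Database = 9+1+3 = 13 ⇒ 13 weeks.
Baseline has 7 weeks of float (longest path through it is 6).
No other chain overtakes it, so the finish is 13 weeks.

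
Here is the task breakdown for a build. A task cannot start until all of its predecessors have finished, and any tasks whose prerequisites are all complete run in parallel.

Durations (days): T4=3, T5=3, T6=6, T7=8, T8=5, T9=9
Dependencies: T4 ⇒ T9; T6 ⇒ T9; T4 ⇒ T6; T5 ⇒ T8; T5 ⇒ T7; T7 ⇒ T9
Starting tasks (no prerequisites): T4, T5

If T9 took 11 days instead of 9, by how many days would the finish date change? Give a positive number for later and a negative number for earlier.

2

Actual critical path: T5→T7→T9 = 3+8+9 = 20 ⇒ 20 days.
T9 is on the critical path; changing it to 11 makes that path 22 days.
That remains the longest chain; total 22 days.
Change in finish: 22 − 20 = +2 days.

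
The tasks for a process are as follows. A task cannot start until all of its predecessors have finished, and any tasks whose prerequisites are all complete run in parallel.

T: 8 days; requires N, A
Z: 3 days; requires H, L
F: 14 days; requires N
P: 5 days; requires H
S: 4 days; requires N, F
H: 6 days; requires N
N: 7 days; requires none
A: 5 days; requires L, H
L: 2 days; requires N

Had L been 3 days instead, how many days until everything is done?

Actual critical path: N→H→A→T = 7+6+5+8 = 26 ⇒ 26 days.
L has 4 days of float (longest path through it is 22).
No other chain overtakes it, so the finish is 26 days.

26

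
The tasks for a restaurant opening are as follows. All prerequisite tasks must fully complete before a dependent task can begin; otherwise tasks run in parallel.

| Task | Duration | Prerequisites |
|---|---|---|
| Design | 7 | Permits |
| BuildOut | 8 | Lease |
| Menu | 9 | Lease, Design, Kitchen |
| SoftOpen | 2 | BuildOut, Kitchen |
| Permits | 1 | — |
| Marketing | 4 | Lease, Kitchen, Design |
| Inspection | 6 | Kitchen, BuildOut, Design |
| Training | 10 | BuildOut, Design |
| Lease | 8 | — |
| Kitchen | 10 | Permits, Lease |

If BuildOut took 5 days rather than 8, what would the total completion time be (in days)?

27

Baseline: Lease→Kitchen→Menu = 8+10+9 = 27 → 27 days.
The longest path through BuildOut is only 26 days, so BuildOut has float 1.
That remains the longest chain; total 27 days.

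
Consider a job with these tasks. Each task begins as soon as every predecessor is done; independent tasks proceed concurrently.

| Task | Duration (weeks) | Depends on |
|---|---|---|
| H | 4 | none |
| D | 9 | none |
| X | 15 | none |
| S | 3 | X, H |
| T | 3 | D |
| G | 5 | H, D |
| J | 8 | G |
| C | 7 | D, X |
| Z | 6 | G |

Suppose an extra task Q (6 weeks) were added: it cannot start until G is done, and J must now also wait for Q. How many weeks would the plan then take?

28

Originally the plan takes 22 weeks.
With Q inserted, J now waits for max(G, Q).
New critical path: D→G→Q→J = 9+5+6+8 = 28 ⇒ 28 weeks.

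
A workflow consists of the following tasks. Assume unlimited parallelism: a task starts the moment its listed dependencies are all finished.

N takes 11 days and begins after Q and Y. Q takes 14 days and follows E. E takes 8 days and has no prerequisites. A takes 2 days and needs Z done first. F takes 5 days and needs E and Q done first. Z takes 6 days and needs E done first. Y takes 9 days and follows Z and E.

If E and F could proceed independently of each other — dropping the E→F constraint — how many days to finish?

With the dependency in place, E→Z→Y→N = 8+6+9+11 = 34 sets the finish at 34 days.
Dropping E→F doesn't change F's earliest start (22); another predecessor still binds.
After: E→Z→Y→N = 8+6+9+11 = 34 → 34 days.

34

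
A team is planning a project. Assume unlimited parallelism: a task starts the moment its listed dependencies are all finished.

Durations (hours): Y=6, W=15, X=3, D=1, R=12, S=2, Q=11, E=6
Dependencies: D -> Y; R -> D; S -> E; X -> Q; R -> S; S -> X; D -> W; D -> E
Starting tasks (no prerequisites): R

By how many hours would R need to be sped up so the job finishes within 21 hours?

Current finish: 28 hours; target: 21.
R is on every critical path, so each hour cut from R cuts the finish by one (this holds down to a finish of 17).
Need 28 − 21 = 7 hours off R → R becomes 5 hours, finish becomes 21.

7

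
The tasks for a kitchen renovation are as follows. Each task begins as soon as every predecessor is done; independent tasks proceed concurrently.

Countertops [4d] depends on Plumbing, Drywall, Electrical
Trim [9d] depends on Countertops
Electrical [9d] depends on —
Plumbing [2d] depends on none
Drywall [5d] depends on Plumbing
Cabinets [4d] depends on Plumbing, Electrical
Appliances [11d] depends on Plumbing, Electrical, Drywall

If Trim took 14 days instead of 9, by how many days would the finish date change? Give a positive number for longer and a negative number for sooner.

5

Baseline: Electrical→Countertops→Trim = 9+4+9 = 22 → 22 days.
Trim lies on that path, so at 14 days the path becomes 27 days.
The critical path is still Electrical→Countertops→Trim; finish is now 27 days.
Change in finish: 27 − 22 = +5 days.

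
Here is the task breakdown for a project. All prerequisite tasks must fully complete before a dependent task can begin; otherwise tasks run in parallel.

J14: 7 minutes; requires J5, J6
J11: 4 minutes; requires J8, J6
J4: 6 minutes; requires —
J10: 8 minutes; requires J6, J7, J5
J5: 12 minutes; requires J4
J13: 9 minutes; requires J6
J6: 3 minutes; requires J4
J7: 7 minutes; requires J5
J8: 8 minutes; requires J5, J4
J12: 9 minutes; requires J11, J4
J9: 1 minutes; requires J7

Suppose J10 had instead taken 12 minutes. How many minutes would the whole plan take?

Critical path before the change: J4→J5→J8→J11→J12 = 6+12+8+4+9 = 39 giving 39 minutes.
The longest path through J10 is only 33 minutes, so J10 has float 6.
The critical path is still J4→J5→J8→J11→J12; finish is now 39 minutes.

39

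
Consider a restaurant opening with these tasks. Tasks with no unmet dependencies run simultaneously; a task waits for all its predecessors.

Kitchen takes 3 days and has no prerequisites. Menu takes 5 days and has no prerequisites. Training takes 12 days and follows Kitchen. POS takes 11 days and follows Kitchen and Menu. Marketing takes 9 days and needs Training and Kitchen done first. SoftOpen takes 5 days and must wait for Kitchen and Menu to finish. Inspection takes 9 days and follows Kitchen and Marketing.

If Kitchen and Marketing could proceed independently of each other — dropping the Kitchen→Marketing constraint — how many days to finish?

33

Original critical path: Kitchen→Training→Marketing→Inspection = 3+12+9+9 = 33 ⇒ 33 days.
Dropping Kitchen→Marketing doesn't change Marketing's earliest start (15); another predecessor still binds.
After: Kitchen→Training→Marketing→Inspection = 3+12+9+9 = 33 → 33 days.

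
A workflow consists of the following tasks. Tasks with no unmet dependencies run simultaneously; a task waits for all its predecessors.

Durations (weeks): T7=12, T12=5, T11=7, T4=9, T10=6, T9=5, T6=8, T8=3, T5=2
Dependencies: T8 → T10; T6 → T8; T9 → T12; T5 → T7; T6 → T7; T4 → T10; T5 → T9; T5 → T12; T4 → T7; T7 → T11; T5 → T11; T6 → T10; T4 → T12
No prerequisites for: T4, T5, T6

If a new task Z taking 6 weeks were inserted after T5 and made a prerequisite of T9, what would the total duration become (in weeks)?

Originally the schedule takes 28 weeks.
With Z inserted, T9 now waits for max(T5, Z).
New critical path: T4→T7→T11 = 9+12+7 = 28 ⇒ 28 weeks.

28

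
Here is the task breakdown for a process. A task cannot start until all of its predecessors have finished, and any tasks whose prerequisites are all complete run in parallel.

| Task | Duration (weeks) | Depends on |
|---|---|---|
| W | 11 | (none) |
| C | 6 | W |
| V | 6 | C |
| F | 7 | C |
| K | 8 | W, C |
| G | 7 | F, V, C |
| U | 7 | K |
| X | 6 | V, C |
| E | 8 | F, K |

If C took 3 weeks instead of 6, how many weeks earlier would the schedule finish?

3

Baseline: W→C→K→E = 11+6+8+8 = 33 → 33 weeks.
Since C is critical, the -3 change carries straight to that chain (now 30 weeks).
The critical path is still W→C→K→E; finish is now 30 weeks.
Change in finish: 30 − 33 = -3 weeks.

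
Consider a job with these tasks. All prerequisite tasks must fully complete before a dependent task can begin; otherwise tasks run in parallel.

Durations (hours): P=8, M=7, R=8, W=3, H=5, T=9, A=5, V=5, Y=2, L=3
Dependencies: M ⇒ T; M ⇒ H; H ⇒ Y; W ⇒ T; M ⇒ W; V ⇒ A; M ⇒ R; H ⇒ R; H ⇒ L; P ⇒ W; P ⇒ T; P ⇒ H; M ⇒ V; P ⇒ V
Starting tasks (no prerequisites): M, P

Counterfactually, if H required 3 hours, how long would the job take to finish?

Critical path before the change: P→H→R = 8+5+8 = 21 giving 21 hours.
H is on the critical path; changing it to 3 makes that path 19 hours.
The binding chain switches to P→W→T = 8+3+9 = 20; finish 20 hours.

20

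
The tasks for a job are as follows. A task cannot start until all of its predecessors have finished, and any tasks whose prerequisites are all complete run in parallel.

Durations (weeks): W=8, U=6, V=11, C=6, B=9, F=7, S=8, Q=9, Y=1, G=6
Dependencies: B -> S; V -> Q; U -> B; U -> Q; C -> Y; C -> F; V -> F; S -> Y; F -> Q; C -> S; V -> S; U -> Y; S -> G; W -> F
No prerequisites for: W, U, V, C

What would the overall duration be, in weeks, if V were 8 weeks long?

29

Actual critical path: U→B→S→G = 6+9+8+6 = 29 ⇒ 29 weeks.
V is off the critical path — its longest chain is 27 weeks, giving 2 of slack.
The critical path is still U→B→S→G; finish is now 29 weeks.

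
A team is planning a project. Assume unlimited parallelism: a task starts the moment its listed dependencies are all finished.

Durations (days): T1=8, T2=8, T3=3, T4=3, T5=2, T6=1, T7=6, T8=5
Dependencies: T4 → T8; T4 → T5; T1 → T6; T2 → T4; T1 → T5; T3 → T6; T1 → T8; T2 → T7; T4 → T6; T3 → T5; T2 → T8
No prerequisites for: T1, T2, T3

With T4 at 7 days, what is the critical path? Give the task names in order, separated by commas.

T2, T4, T8

Critical path before the change: T2→T4→T8 = 8+3+5 = 16 giving 16 days.
T4 is on the critical path; changing it to 7 makes that path 20 days.
That remains the longest chain; total 20 days.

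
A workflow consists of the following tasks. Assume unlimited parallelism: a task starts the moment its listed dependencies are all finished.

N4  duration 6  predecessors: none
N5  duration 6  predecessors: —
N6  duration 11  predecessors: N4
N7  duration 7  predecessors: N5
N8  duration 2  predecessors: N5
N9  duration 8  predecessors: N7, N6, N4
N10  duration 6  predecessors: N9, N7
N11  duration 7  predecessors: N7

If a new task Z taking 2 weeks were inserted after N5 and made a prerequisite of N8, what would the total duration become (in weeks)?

31

Originally the workflow takes 31 weeks.
With Z inserted, N8 now waits for max(N5, Z).
New critical path: N4→N6→N9→N10 = 6+11+8+6 = 31 ⇒ 31 weeks.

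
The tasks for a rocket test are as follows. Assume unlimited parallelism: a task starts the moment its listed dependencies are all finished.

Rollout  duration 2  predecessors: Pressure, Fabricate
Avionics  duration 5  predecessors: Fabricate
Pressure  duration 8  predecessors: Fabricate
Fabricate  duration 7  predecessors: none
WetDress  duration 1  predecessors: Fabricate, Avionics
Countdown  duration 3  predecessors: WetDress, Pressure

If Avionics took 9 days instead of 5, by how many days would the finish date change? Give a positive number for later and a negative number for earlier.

Baseline: Fabricate→Pressure→Countdown = 7+8+3 = 18 → 18 days.
The longest path through Avionics is only 16 days, so Avionics has float 2.
The binding chain switches to Fabricate→Avionics→WetDress→Countdown = 7+9+1+3 = 20; finish 20 days.
Change in finish: 20 − 18 = +2 days.

2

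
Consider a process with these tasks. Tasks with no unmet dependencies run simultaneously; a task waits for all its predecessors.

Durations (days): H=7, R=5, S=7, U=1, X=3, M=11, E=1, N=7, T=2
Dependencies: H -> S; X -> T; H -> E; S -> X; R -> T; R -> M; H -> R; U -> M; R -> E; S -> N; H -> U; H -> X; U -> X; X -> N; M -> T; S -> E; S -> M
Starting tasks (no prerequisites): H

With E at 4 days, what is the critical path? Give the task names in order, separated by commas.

H, S, M, T

As given, the longest chain is H→S→M→T = 7+7+11+2 = 27, so the finish is 27 days.
E has 12 days of float (longest path through it is 15).
That remains the longest chain; total 27 days.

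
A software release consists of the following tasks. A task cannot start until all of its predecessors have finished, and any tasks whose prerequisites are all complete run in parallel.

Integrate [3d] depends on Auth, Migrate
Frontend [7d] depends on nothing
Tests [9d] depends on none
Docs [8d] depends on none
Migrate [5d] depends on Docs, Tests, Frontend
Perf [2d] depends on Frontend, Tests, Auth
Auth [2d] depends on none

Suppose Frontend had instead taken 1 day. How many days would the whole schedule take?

17

Baseline: Tests→Migrate→Integrate = 9+5+3 = 17 → 17 days.
Frontend has 2 days of float (longest path through it is 15).
No other chain overtakes it, so the finish is 17 days.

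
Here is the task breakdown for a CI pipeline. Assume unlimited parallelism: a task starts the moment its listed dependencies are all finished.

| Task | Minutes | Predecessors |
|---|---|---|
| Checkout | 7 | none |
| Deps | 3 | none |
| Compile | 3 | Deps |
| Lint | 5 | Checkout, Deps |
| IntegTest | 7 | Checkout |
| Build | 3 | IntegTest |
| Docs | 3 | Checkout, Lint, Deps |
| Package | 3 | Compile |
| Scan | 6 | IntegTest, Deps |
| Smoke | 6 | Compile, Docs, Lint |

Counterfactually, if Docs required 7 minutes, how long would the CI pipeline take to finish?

25

Baseline: Checkout→Lint→Docs→Smoke = 7+5+3+6 = 21 → 21 minutes.
Docs lies on that path, so at 7 minutes the path becomes 25 minutes.
That remains the longest chain; total 25 minutes.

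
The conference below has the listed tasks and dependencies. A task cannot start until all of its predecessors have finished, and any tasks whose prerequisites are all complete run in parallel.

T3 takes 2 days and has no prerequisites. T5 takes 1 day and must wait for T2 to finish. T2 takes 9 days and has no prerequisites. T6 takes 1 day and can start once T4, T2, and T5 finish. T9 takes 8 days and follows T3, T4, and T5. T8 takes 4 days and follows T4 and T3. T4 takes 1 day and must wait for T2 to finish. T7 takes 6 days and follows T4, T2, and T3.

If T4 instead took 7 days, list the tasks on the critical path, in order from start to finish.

Critical path before the change: T2→T4→T9 = 9+1+8 = 18 giving 18 days.
T4 lies on that path, so at 7 days the path becomes 24 days.
No other chain overtakes it, so the finish is 24 days.

T2, T4, T9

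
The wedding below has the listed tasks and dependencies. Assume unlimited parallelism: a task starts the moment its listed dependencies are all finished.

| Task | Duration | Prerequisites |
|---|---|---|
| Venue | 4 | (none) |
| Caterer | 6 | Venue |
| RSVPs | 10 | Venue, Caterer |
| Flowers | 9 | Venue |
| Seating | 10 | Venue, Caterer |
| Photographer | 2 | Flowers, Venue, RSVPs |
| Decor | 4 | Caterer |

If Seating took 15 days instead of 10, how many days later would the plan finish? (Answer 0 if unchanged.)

Baseline: Venue→Caterer→RSVPs→Photographer = 4+6+10+2 = 22 → 22 days.
Seating has 2 days of float (longest path through it is 20).
New critical path: Venue→Caterer→Seating = 4+6+15 = 25 ⇒ 25 days.
Change in finish: 25 − 22 = +3 days.

3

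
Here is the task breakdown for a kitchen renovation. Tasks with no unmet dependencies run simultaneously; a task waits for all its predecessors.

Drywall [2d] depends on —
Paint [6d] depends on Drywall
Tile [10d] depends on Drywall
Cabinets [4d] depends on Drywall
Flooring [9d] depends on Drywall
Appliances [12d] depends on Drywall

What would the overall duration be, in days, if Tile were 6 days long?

The binding path is Drywall→Appliances = 2+12 = 14; finish at 14 days.
Tile is off the critical path — its longest chain is 12 days, giving 2 of slack.
That remains the longest chain; total 14 days.

14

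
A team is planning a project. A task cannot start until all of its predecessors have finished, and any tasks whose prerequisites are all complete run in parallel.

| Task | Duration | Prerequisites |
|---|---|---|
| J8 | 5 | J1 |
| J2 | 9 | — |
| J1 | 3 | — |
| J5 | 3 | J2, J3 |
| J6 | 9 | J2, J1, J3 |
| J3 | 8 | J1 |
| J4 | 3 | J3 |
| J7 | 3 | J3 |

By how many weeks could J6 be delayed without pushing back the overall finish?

J1→J3→J6 = 3+8+9 = 20 sets the makespan at 20 weeks.
The longest chain containing J6 totals 20 weeks.
Float = 20 − 20 = 0.

0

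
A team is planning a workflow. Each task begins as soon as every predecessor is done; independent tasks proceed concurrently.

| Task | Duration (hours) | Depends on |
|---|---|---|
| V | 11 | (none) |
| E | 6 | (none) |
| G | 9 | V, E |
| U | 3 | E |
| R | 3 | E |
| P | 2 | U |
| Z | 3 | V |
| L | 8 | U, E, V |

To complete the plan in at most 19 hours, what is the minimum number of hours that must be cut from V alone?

1

Current finish: 20 hours; target: 19.
V is on every critical path, so each hour cut from V cuts the finish by one (this holds down to a finish of 17).
Need 20 − 19 = 1 hour off V → V becomes 10 hours, finish becomes 19.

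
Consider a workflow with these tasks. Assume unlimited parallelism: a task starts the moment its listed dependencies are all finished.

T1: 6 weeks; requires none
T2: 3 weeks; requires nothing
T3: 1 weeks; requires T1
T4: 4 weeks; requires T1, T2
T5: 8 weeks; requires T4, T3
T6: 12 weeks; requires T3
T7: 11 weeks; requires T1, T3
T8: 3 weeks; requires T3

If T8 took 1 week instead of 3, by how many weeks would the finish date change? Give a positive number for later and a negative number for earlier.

0

Actual critical path: T1→T3→T6 = 6+1+12 = 19 ⇒ 19 weeks.
The longest path through T8 is only 10 weeks, so T8 has float 9.
The critical path is still T1→T3→T6; finish is now 19 weeks.
Change in finish: 19 − 19 = +0 weeks.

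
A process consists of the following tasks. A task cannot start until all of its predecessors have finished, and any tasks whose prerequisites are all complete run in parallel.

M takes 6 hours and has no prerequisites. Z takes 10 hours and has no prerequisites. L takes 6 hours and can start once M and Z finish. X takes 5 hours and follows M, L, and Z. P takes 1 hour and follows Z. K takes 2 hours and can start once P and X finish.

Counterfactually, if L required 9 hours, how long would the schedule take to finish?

26

Actual critical path: Z→L→X→K = 10+6+5+2 = 23 ⇒ 23 hours.
Since L is critical, the +3 change carries straight to that chain (now 26 hours).
No other chain overtakes it, so the finish is 26 hours.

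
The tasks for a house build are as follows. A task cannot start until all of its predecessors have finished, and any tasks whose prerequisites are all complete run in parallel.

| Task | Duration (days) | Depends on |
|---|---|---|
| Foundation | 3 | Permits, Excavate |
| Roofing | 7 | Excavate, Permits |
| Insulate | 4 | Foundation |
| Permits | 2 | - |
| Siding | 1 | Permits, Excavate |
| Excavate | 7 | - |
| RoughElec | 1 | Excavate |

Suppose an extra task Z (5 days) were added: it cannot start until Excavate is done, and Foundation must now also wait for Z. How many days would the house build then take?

Originally the house build takes 14 days.
With Z inserted, Foundation now waits for max(Permits, Excavate, Z).
New critical path: Excavate→Z→Foundation→Insulate = 7+5+3+4 = 19 ⇒ 19 days.

19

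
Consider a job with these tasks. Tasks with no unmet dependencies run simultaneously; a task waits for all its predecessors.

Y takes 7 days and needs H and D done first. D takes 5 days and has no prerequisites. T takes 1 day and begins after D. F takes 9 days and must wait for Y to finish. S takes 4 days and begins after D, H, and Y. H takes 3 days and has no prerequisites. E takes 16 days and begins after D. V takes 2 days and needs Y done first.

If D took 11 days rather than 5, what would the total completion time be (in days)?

Critical path before the change: D→Y→F = 5+7+9 = 21 giving 21 days.
Since D is critical, the +6 change carries straight to that chain (now 27 days).
No other chain overtakes it, so the finish is 27 days.

27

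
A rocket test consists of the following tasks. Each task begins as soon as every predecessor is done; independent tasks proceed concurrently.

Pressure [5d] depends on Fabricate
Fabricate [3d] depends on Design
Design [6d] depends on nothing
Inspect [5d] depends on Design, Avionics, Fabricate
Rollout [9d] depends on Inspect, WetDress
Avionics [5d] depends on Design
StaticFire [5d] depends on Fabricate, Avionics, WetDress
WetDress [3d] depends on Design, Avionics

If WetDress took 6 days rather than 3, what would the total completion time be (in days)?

Actual critical path: Design→Avionics→Inspect→Rollout = 6+5+5+9 = 25 ⇒ 25 days.
WetDress is off the critical path — its longest chain is 23 days, giving 2 of slack.
The binding chain switches to Design→Avionics→WetDress→Rollout = 6+5+6+9 = 26; finish 26 days.

26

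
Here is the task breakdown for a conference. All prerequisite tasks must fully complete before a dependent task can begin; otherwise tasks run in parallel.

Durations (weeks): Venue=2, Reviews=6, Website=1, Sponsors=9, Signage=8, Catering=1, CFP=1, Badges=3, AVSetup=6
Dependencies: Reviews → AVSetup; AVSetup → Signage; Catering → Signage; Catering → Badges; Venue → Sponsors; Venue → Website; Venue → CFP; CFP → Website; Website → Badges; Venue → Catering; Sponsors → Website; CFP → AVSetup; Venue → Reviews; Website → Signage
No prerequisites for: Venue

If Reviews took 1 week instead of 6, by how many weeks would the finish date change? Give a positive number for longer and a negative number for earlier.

-2

The binding path is Venue→Reviews→AVSetup→Signage = 2+6+6+8 = 22; finish at 22 weeks.
Reviews lies on that path, so at 1 week the path becomes 17 weeks.
The binding chain switches to Venue→Sponsors→Website→Signage = 2+9+1+8 = 20; finish 20 weeks.
Change in finish: 20 − 22 = -2 weeks.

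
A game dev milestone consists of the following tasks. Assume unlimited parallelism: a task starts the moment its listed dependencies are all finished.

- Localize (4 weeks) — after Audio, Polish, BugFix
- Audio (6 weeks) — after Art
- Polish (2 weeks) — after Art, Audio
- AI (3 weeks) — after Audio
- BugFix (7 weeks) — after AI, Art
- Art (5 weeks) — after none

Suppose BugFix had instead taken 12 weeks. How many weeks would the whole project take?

30

Actual critical path: Art→Audio→AI→BugFix→Localize = 5+6+3+7+4 = 25 ⇒ 25 weeks.
BugFix is on the critical path; changing it to 12 makes that path 30 weeks.
That remains the longest chain; total 30 weeks.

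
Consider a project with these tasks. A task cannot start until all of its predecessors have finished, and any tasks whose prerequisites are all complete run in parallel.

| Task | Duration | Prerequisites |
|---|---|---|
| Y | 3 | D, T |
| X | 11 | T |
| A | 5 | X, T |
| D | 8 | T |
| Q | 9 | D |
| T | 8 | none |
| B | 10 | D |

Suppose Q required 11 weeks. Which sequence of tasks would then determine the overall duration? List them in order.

Baseline: T→D→B = 8+8+10 = 26 → 26 weeks.
Q has 1 week of float (longest path through it is 25).
The binding chain switches to T→D→Q = 8+8+11 = 27; finish 27 weeks.

T, D, Q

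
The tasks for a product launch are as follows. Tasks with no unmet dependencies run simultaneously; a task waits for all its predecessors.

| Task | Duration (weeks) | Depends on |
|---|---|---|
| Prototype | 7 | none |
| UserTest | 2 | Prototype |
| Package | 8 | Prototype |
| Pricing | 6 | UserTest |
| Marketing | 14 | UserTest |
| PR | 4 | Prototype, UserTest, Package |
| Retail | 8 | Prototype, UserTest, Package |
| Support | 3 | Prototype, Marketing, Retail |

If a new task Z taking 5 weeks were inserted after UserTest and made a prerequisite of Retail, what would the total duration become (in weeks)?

Originally the job takes 26 weeks.
With Z inserted, Retail now waits for max(Prototype, UserTest, Package, Z).
New critical path: Prototype→UserTest→Marketing→Support = 7+2+14+3 = 26 ⇒ 26 weeks.

26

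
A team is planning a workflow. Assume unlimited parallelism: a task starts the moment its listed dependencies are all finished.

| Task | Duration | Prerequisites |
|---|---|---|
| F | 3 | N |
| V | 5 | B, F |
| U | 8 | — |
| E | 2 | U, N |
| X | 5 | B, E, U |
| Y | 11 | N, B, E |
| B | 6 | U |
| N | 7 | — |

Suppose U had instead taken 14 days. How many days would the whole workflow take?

Baseline: U→B→Y = 8+6+11 = 25 → 25 days.
U is on the critical path; changing it to 14 makes that path 31 days.
The critical path is still U→B→Y; finish is now 31 days.

31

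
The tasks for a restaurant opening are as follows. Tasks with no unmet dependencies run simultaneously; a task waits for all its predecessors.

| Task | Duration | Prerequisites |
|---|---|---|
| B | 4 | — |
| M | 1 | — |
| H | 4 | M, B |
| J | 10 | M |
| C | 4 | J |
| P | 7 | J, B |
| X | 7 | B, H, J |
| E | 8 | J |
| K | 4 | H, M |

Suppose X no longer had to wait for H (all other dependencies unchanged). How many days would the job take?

Original critical path: M→J→E = 1+10+8 = 19 ⇒ 19 days.
Dropping H→X doesn't change X's earliest start (11); another predecessor still binds.
The longest chain is now M→J→E = 1+10+8 = 19, so the job takes 19 days.

19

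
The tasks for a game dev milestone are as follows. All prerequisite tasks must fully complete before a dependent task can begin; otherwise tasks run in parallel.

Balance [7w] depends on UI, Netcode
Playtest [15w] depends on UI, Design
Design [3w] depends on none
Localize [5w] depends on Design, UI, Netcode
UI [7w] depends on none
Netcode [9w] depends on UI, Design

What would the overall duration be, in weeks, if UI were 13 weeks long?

Actual critical path: UI→Netcode→Balance = 7+9+7 = 23 ⇒ 23 weeks.
UI is on the critical path; changing it to 13 makes that path 29 weeks.
That remains the longest chain; total 29 weeks.

29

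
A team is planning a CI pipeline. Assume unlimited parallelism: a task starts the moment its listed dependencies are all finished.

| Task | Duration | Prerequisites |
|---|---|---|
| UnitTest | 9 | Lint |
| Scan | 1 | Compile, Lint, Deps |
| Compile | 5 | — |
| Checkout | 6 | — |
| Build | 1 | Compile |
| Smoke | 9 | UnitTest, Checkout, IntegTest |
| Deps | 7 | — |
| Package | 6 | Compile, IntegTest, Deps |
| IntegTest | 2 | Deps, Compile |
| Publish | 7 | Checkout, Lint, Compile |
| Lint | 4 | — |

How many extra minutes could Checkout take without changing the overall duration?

The longest chain is Lint→UnitTest→Smoke = 4+9+9 = 22; overall finish 22 minutes.
Longest path through Checkout: 15 minutes (earliest finish 6, latest finish 13).
So Checkout can slip 13 − 6 = 7 minutes.

7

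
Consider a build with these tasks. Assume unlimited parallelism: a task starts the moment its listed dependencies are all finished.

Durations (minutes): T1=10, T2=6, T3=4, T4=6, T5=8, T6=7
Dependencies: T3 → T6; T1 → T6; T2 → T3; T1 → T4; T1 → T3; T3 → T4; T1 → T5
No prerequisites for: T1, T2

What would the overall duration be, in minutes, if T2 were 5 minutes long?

As given, the longest chain is T1→T3→T6 = 10+4+7 = 21, so the finish is 21 minutes.
T2 has 4 minutes of float (longest path through it is 17).
No other chain overtakes it, so the finish is 21 minutes.

21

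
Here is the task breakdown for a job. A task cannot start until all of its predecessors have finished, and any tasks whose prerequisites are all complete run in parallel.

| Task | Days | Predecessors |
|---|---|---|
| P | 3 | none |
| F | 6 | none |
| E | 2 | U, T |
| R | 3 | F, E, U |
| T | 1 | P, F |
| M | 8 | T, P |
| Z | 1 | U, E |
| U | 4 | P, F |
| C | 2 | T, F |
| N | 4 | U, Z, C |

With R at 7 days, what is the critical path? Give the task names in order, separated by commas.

F, U, E, R

Baseline: F→U→E→Z→N = 6+4+2+1+4 = 17 → 17 days.
The longest path through R is only 15 days, so R has float 2.
Now F→U→E→R = 6+4+2+7 = 19 is longest, so the finish becomes 19 days.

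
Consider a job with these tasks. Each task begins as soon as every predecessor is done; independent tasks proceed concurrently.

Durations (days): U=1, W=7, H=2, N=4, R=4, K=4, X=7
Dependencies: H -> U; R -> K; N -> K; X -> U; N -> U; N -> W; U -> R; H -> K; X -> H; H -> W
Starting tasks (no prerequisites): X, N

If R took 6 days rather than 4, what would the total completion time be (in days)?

As given, the longest chain is X→H→U→R→K = 7+2+1+4+4 = 18, so the finish is 18 days.
R is on the critical path; changing it to 6 makes that path 20 days.
No other chain overtakes it, so the finish is 20 days.

20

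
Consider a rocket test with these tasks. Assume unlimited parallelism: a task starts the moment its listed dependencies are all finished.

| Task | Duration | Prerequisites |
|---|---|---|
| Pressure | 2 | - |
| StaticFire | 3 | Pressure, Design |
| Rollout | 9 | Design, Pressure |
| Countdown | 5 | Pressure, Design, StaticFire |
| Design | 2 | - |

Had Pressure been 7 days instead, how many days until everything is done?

Critical path before the change: Pressure→Rollout = 2+9 = 11 giving 11 days.
Pressure is on the critical path; changing it to 7 makes that path 16 days.
No other chain overtakes it, so the finish is 16 days.

16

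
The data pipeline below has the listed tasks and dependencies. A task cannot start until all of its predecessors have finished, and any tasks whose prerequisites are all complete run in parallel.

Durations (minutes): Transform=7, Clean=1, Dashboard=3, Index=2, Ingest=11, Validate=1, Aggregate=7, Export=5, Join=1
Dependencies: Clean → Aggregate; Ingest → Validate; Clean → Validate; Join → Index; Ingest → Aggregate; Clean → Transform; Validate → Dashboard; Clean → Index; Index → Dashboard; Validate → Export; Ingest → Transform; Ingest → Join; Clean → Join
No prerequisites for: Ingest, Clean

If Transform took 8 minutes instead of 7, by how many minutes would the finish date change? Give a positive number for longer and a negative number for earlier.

1

Actual critical path: Ingest→Transform = 11+7 = 18 ⇒ 18 minutes.
Transform is on the critical path; changing it to 8 makes that path 19 minutes.
That remains the longest chain; total 19 minutes.
Change in finish: 19 − 18 = +1 minutes.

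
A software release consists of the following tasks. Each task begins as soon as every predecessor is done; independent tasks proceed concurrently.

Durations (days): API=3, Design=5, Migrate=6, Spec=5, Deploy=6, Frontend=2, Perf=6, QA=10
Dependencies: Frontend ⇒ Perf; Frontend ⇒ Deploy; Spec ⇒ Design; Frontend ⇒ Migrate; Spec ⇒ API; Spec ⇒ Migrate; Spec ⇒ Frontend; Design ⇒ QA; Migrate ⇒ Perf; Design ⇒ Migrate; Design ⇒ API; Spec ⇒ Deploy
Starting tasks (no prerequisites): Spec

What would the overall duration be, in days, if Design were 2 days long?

19

Critical path before the change: Spec→Design→Migrate→Perf = 5+5+6+6 = 22 giving 22 days.
Design is on the critical path; changing it to 2 makes that path 19 days.
No other chain overtakes it, so the finish is 19 days.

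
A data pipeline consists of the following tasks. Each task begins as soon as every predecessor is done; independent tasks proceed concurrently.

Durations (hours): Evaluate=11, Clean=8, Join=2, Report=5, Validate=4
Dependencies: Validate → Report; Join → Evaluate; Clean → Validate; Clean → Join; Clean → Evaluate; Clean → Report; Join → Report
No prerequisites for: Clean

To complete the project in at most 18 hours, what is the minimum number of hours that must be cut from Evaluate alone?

3

Current finish: 21 hours; target: 18.
Evaluate is on every critical path, so each hour cut from Evaluate cuts the finish by one (this holds down to a finish of 17).
Need 21 − 18 = 3 hours off Evaluate → Evaluate becomes 8 hours, finish becomes 18.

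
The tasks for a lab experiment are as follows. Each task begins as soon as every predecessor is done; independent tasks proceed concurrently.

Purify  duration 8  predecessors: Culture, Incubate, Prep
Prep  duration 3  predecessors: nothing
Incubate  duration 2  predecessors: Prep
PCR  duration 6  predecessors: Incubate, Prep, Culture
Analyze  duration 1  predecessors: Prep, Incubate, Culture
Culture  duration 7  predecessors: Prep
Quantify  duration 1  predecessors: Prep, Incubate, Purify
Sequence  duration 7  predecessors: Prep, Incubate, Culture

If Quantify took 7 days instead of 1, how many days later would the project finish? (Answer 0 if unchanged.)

6

Critical path before the change: Prep→Culture→Purify→Quantify = 3+7+8+1 = 19 giving 19 days.
Quantify lies on that path, so at 7 days the path becomes 25 days.
That remains the longest chain; total 25 days.
Change in finish: 25 − 19 = +6 days.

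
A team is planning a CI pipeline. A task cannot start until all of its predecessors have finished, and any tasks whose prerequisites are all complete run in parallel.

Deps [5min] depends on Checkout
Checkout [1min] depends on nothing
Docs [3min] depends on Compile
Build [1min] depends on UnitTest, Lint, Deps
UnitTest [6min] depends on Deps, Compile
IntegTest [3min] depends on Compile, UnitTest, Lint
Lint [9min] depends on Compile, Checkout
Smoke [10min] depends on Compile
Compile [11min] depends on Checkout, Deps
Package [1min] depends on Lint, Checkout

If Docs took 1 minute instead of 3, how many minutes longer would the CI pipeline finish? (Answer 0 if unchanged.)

0

Actual critical path: Checkout→Deps→Compile→Lint→IntegTest = 1+5+11+9+3 = 29 ⇒ 29 minutes.
Docs is off the critical path — its longest chain is 20 minutes, giving 9 of slack.
The critical path is still Checkout→Deps→Compile→Lint→IntegTest; finish is now 29 minutes.
Change in finish: 29 − 29 = +0 minutes.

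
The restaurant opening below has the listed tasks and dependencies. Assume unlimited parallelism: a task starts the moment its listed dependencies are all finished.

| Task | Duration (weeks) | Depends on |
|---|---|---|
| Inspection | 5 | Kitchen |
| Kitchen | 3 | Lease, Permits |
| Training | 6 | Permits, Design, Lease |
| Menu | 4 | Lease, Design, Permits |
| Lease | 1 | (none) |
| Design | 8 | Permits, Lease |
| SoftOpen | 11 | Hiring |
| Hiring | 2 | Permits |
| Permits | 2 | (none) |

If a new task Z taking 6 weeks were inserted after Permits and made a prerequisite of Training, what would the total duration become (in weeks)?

Originally the job takes 16 weeks.
With Z inserted, Training now waits for max(Permits, Design, Lease, Z).
New critical path: Permits→Design→Training = 2+8+6 = 16 ⇒ 16 weeks.

16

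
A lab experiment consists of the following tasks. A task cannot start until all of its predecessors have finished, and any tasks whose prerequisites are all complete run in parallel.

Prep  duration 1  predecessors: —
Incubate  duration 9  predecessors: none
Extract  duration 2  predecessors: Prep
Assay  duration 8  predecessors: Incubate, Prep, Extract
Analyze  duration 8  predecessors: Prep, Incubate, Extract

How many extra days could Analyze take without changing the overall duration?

0

The longest chain is Incubate→Assay = 9+8 = 17; overall finish 17 days.
Longest path through Analyze: 17 days (earliest finish 17, latest finish 17).
Float = 17 − 17 = 0.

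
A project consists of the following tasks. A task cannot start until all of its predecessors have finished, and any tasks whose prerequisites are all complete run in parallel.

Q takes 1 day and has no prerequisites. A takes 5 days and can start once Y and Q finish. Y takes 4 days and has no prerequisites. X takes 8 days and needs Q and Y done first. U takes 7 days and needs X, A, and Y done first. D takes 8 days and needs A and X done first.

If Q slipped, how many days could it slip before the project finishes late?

The longest chain is Y→X→D = 4+8+8 = 20; overall finish 20 days.
Q finishes as early as 1 and must finish by 4.
Slack of Q = 3 − 0 = 3 days.

3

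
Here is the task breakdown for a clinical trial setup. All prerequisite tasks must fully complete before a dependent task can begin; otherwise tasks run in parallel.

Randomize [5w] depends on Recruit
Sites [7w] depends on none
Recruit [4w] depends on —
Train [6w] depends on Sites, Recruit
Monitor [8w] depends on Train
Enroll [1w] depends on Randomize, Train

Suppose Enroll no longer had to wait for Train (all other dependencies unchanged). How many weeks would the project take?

21

With the dependency in place, Sites→Train→Monitor = 7+6+8 = 21 sets the finish at 21 weeks.
Without Train→Enroll, Enroll's earliest start moves from 13 to 9.
After: Sites→Train→Monitor = 7+6+8 = 21 → 21 weeks.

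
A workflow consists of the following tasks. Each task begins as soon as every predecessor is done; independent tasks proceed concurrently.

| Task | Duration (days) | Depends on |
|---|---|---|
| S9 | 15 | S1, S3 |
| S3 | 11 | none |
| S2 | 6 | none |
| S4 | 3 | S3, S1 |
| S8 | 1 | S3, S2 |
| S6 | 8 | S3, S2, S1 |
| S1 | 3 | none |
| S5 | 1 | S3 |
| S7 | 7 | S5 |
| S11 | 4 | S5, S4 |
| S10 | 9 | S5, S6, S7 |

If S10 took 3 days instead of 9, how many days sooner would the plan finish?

Baseline: S3→S5→S7→S10 = 11+1+7+9 = 28 → 28 days.
S10 is on the critical path; changing it to 3 makes that path 22 days.
Now S3→S9 = 11+15 = 26 is longest, so the finish becomes 26 days.
Change in finish: 26 − 28 = -2 days.

2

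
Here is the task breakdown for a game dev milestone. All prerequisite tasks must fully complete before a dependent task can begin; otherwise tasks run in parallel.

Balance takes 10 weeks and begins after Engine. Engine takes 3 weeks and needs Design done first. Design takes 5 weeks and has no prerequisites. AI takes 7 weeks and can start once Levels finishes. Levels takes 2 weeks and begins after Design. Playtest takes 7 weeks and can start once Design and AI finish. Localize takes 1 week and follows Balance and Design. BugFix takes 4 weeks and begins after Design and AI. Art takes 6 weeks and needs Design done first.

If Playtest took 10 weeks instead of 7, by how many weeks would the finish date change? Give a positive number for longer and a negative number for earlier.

3

As given, the longest chain is Design→Levels→AI→Playtest = 5+2+7+7 = 21, so the finish is 21 weeks.
Playtest lies on that path, so at 10 weeks the path becomes 24 weeks.
The critical path is still Design→Levels→AI→Playtest; finish is now 24 weeks.
Change in finish: 24 − 21 = +3 weeks.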